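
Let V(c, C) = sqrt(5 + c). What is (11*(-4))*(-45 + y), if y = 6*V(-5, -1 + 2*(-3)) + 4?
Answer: 1804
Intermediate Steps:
y = 4 (y = 6*sqrt(5 - 5) + 4 = 6*sqrt(0) + 4 = 6*0 + 4 = 0 + 4 = 4)
(11*(-4))*(-45 + y) = (11*(-4))*(-45 + 4) = -44*(-41) = 1804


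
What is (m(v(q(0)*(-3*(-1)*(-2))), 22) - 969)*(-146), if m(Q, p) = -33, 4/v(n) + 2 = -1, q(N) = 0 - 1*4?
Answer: 146292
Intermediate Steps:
q(N) = -4 (q(N) = 0 - 4 = -4)
v(n) = -4/3 (v(n) = 4/(-2 - 1) = 4/(-3) = 4*(-⅓) = -4/3)
(m(v(q(0)*(-3*(-1)*(-2))), 22) - 969)*(-146) = (-33 - 969)*(-146) = -1002*(-146) = 146292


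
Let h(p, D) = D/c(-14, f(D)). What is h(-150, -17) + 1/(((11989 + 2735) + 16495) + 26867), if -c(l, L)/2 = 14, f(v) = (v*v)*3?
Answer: 70535/116172 ≈ 0.60716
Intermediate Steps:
f(v) = 3*v² (f(v) = v²*3 = 3*v²)
c(l, L) = -28 (c(l, L) = -2*14 = -28)
h(p, D) = -D/28 (h(p, D) = D/(-28) = D*(-1/28) = -D/28)
h(-150, -17) + 1/(((11989 + 2735) + 16495) + 26867) = -1/28*(-17) + 1/(((11989 + 2735) + 16495) + 26867) = 17/28 + 1/((14724 + 16495) + 26867) = 17/28 + 1/(31219 + 26867) = 17/28 + 1/58086 = 70535/116172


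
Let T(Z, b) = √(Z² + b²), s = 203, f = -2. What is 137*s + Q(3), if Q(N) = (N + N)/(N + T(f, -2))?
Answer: 27829 - 12*√2 ≈ 27812.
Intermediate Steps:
Q(N) = 2*N/(N + 2*√2) (Q(N) = (N + N)/(N + √((-2)² + (-2)²)) = (2*N)/(N + √(4 + 4)) = (2*N)/(N + √8) = (2*N)/(N + 2*√2) = 2*N/(N + 2*√2))
137*s + Q(3) = 137*203 + 2*3/(3 + 2*√2) = 27811 + 6/(3 + 2*√2)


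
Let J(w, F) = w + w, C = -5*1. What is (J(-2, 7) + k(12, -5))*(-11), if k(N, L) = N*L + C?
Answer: 759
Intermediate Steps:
C = -5
k(N, L) = -5 + L*N (k(N, L) = N*L - 5 = L*N - 5 = -5 + L*N)
J(w, F) = 2*w
(J(-2, 7) + k(12, -5))*(-11) = (2*(-2) + (-5 - 5*12))*(-11) = (-4 + (-5 - 60))*(-11) = (-4 - 65)*(-11) = -69*(-11) = 759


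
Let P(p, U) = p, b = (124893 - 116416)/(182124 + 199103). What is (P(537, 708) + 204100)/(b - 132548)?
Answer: -11144735657/7218695417 ≈ -1.5439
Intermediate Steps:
b = 1211/54461 (b = 8477/381227 = 8477*(1/381227) = 1211/54461 ≈ 0.022236)
(P(537, 708) + 204100)/(b - 132548) = (537 + 204100)/(1211/54461 - 132548) = 204637/(-7218695417/54461) = 204637*(-54461/7218695417) = -11144735657/7218695417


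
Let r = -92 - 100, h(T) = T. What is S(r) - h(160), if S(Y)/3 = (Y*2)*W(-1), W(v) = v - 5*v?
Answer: -4768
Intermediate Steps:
r = -192
W(v) = -4*v
S(Y) = 24*Y (S(Y) = 3*((Y*2)*(-4*(-1))) = 3*((2*Y)*4) = 3*(8*Y) = 24*Y)
S(r) - h(160) = 24*(-192) - 1*160 = -4608 - 160 = -4768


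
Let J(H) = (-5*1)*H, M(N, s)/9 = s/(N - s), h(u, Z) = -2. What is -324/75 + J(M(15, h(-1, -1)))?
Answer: 414/425 ≈ 0.97412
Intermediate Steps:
M(N, s) = 9*s/(N - s) (M(N, s) = 9*(s/(N - s)) = 9*s/(N - s))
J(H) = -5*H
-324/75 + J(M(15, h(-1, -1))) = -324/75 - 45*(-2)/(15 - 1*(-2)) = -324*1/75 - 45*(-2)/(15 + 2) = -108/25 - 45*(-2)/17 = -108/25 - 5*(-18/17) = -108/25 + 90/17 = 414/425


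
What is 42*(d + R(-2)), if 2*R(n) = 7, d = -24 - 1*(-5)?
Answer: -651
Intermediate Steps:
d = -19 (d = -24 + 5 = -19)
R(n) = 7/2 (R(n) = (½)*7 = 7/2)
42*(d + R(-2)) = 42*(-19 + 7/2) = 42*(-31/2) = -651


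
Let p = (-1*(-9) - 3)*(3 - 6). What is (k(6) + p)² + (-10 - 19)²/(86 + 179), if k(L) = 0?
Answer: 86701/265 ≈ 327.17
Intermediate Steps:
p = -18 (p = (9 - 3)*(-3) = 6*(-3) = -18)
(k(6) + p)² + (-10 - 19)²/(86 + 179) = (0 - 18)² + (-10 - 19)²/(86 + 179) = (-18)² + (-29)²/265 = 324 + (1/265)*841 = 324 + 841/265 = 86701/265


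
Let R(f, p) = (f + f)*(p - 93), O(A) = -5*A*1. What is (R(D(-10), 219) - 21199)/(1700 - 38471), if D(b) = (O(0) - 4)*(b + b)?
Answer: 1039/36771 ≈ 0.028256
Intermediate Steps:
O(A) = -5*A
D(b) = -8*b (D(b) = (-5*0 - 4)*(b + b) = (0 - 4)*(2*b) = -8*b)
R(f, p) = 2*f*(-93 + p) (R(f, p) = (2*f)*(-93 + p) = 2*f*(-93 + p))
(R(D(-10), 219) - 21199)/(1700 - 38471) = (2*(-8*(-10))*(-93 + 219) - 21199)/(1700 - 38471) = (2*80*126 - 21199)/(-36771) = (20160 - 21199)*(-1/36771) = -1039*(-1/36771) = 1039/36771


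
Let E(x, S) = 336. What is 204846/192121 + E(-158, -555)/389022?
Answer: 13292358878/12456549277 ≈ 1.0671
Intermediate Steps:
204846/192121 + E(-158, -555)/389022 = 204846/192121 + 336/389022 = 204846*(1/192121) + 336*(1/389022) = 204846/192121 + 56/64837 = 13292358878/12456549277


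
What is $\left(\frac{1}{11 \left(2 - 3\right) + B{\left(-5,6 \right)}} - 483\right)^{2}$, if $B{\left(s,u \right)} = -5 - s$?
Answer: $\frac{28238596}{121} \approx 2.3338 \cdot 10^{5}$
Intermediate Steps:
$\left(\frac{1}{11 \left(2 - 3\right) + B{\left(-5,6 \right)}} - 483\right)^{2} = \left(\frac{1}{11 \left(2 - 3\right) - 0} - 483\right)^{2} = \left(\frac{1}{11 \left(2 - 3\right) + \left(-5 + 5\right)} - 483\right)^{2} = \left(\frac{1}{11 \left(-1\right) + 0} - 483\right)^{2} = \left(\frac{1}{-11 + 0} - 483\right)^{2} = \left(\frac{1}{-11} - 483\right)^{2} = \left(- \frac{1}{11} - 483\right)^{2} = \left(- \frac{5314}{11}\right)^{2} = \frac{28238596}{121}$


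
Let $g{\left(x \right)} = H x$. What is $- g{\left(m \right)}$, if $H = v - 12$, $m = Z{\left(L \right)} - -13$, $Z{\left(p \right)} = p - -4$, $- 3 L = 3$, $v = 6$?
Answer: $96$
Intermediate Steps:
$L = -1$ ($L = \left(- \frac{1}{3}\right) 3 = -1$)
$Z{\left(p \right)} = 4 + p$ ($Z{\left(p \right)} = p + 4 = 4 + p$)
$m = 16$ ($m = \left(4 - 1\right) - -13 = 3 + 13 = 16$)
$H = -6$ ($H = 6 - 12 = -6$)
$g{\left(x \right)} = - 6 x$
$- g{\left(m \right)} = - \left(-6\right) 16 = \left(-1\right) \left(-96\right) = 96$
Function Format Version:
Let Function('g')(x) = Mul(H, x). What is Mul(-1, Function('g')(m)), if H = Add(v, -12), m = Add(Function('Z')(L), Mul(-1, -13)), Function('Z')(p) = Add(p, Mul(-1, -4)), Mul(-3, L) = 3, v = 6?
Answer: 96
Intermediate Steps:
L = -1 (L = Mul(Rational(-1, 3), 3) = -1)
Function('Z')(p) = Add(4, p) (Function('Z')(p) = Add(p, 4) = Add(4, p))
m = 16 (m = Add(Add(4, -1), Mul(-1, -13)) = Add(3, 13) = 16)
H = -6 (H = Add(6, -12) = -6)
Function('g')(x) = Mul(-6, x)
Mul(-1, Function('g')(m)) = Mul(-1, Mul(-6, 16)) = Mul(-1, -96) = 96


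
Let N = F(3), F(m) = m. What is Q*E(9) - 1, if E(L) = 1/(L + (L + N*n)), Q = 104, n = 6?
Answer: 17/9 ≈ 1.8889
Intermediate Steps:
N = 3
E(L) = 1/(18 + 2*L) (E(L) = 1/(L + (L + 3*6)) = 1/(L + (L + 18)) = 1/(L + (18 + L)) = 1/(18 + 2*L))
Q*E(9) - 1 = 104*(1/(2*(9 + 9))) - 1 = 104*((1/2)/18) - 1 = 104*((1/2)*(1/18)) - 1 = 104*(1/36) - 1 = 26/9 - 1 = 17/9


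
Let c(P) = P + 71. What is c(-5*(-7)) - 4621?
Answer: -4515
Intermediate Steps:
c(P) = 71 + P
c(-5*(-7)) - 4621 = (71 - 5*(-7)) - 4621 = (71 + 35) - 4621 = 106 - 4621 = -4515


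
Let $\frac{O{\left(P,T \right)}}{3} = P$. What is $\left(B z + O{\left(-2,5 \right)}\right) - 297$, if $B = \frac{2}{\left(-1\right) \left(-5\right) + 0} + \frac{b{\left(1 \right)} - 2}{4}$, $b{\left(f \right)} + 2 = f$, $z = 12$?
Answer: $- \frac{1536}{5} \approx -307.2$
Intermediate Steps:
$O{\left(P,T \right)} = 3 P$
$b{\left(f \right)} = -2 + f$
$B = - \frac{7}{20}$ ($B = \frac{2}{\left(-1\right) \left(-5\right) + 0} + \frac{\left(-2 + 1\right) - 2}{4} = \frac{2}{5 + 0} + \left(-1 - 2\right) \frac{1}{4} = \frac{2}{5} - \frac{3}{4} = - \frac{7}{20} \approx -0.35$)
$\left(B z + O{\left(-2,5 \right)}\right) - 297 = \left(\left(- \frac{7}{20}\right) 12 + 3 \left(-2\right)\right) - 297 = \left(- \frac{21}{5} - 6\right) - 297 = - \frac{51}{5} - 297 = - \frac{1536}{5}$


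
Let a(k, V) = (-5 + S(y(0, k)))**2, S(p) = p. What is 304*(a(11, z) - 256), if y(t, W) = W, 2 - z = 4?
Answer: -66880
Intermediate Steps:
z = -2 (z = 2 - 1*4 = 2 - 4 = -2)
a(k, V) = (-5 + k)**2
304*(a(11, z) - 256) = 304*((-5 + 11)**2 - 256) = 304*(6**2 - 256) = 304*(36 - 256) = 304*(-220) = -66880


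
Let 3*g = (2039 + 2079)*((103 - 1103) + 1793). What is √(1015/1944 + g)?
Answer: √12696557802/108 ≈ 1043.3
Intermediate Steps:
g = 3265574/3 (g = ((2039 + 2079)*((103 - 1103) + 1793))/3 = (4118*(-1000 + 1793))/3 = (4118*793)/3 = (⅓)*3265574 = 3265574/3 ≈ 1.0885e+6)
√(1015/1944 + g) = √(1015/1944 + 3265574/3) = √(2116092967/1944) = √12696557802/108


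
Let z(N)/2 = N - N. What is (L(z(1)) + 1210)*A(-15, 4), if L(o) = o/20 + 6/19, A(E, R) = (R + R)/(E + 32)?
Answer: 183968/323 ≈ 569.56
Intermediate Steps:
z(N) = 0 (z(N) = 2*(N - N) = 2*0 = 0)
A(E, R) = 2*R/(32 + E) (A(E, R) = (2*R)/(32 + E) = 2*R/(32 + E))
L(o) = 6/19 + o/20 (L(o) = o*(1/20) + 6*(1/19) = o/20 + 6/19 = 6/19 + o/20)
(L(z(1)) + 1210)*A(-15, 4) = ((6/19 + (1/20)*0) + 1210)*(2*4/(32 - 15)) = ((6/19 + 0) + 1210)*(2*4/17) = (6/19 + 1210)*(2*4*(1/17)) = (22996/19)*(8/17) = 183968/323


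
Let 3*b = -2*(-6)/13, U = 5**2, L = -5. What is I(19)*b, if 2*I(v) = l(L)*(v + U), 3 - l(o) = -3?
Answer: 528/13 ≈ 40.615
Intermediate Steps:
U = 25
l(o) = 6 (l(o) = 3 - 1*(-3) = 3 + 3 = 6)
b = 4/13 (b = (-2*(-6)/13)/3 = (12*(1/13))/3 = (1/3)*(12/13) = 4/13 ≈ 0.30769)
I(v) = 75 + 3*v (I(v) = (6*(v + 25))/2 = (6*(25 + v))/2 = (150 + 6*v)/2 = 75 + 3*v)
I(19)*b = (75 + 3*19)*(4/13) = (75 + 57)*(4/13) = 132*(4/13) = 528/13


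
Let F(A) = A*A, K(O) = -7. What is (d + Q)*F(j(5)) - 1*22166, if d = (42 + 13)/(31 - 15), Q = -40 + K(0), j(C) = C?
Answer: -372081/16 ≈ -23255.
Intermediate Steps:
F(A) = A**2
Q = -47 (Q = -40 - 7 = -47)
d = 55/16 ≈ 3.4375
(d + Q)*F(j(5)) - 1*22166 = (55/16 - 47)*5**2 - 1*22166 = -697/16*25 - 22166 = -17425/16 - 22166 = -372081/16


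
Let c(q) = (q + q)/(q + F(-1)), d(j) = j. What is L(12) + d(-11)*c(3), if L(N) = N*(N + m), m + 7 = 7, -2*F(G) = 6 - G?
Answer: 276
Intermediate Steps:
F(G) = -3 + G/2 (F(G) = -(6 - G)/2 = -3 + G/2)
m = 0 (m = -7 + 7 = 0)
c(q) = 2*q/(-7/2 + q) (c(q) = (q + q)/(q + (-3 + (½)*(-1))) = (2*q)/(q + (-3 - ½)) = (2*q)/(q - 7/2) = (2*q)/(-7/2 + q) = 2*q/(-7/2 + q))
L(N) = N² (L(N) = N*(N + 0) = N*N = N²)
L(12) + d(-11)*c(3) = 12² - 44*3/(-7 + 2*3) = 144 - 44*3/(-7 + 6) = 144 - 44*3/(-1) = 144 - 44*3*(-1) = 144 - 11*(-12) = 144 + 132 = 276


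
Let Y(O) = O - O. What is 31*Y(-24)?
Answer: 0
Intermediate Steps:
Y(O) = 0
31*Y(-24) = 31*0 = 0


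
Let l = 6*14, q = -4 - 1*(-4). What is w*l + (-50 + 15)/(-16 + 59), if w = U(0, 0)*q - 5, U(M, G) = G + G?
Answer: -18095/43 ≈ -420.81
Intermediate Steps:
U(M, G) = 2*G
q = 0 (q = -4 + 4 = 0)
l = 84
w = -5 (w = (2*0)*0 - 5 = 0*0 - 5 = 0 - 5 = -5)
w*l + (-50 + 15)/(-16 + 59) = -5*84 + (-50 + 15)/(-16 + 59) = -420 - 35/43 = -18095/43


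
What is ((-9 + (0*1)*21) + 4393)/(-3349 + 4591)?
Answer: 2192/621 ≈ 3.5298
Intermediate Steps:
((-9 + (0*1)*21) + 4393)/(-3349 + 4591) = ((-9 + 0*21) + 4393)/1242 = ((-9 + 0) + 4393)*(1/1242) = (-9 + 4393)*(1/1242) = 4384*(1/1242) = 2192/621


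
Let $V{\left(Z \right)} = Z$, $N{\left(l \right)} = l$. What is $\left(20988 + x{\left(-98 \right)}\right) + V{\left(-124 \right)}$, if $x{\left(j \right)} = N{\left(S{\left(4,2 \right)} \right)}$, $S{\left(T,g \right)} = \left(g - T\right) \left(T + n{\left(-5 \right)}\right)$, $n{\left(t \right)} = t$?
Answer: $20866$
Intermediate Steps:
$S{\left(T,g \right)} = \left(-5 + T\right) \left(g - T\right)$ ($S{\left(T,g \right)} = \left(g - T\right) \left(T - 5\right) = \left(g - T\right) \left(-5 + T\right) = \left(-5 + T\right) \left(g - T\right)$)
$x{\left(j \right)} = 2$ ($x{\left(j \right)} = - 4^{2} - 10 + 5 \cdot 4 + 4 \cdot 2 = \left(-1\right) 16 - 10 + 20 + 8 = -16 - 10 + 20 + 8 = 2$)
$\left(20988 + x{\left(-98 \right)}\right) + V{\left(-124 \right)} = \left(20988 + 2\right) - 124 = 20990 - 124 = 20866$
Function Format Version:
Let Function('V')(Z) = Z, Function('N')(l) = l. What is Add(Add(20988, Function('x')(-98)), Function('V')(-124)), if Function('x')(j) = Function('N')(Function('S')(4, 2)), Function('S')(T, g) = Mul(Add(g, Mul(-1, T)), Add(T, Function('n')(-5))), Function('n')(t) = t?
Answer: 20866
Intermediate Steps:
Function('S')(T, g) = Mul(Add(-5, T), Add(g, Mul(-1, T))) (Function('S')(T, g) = Mul(Add(g, Mul(-1, T)), Add(T, -5)) = Mul(Add(g, Mul(-1, T)), Add(-5, T)) = Mul(Add(-5, T), Add(g, Mul(-1, T))))
Function('x')(j) = 2 (Function('x')(j) = Add(Mul(-1, Pow(4, 2)), Mul(-5, 2), Mul(5, 4), Mul(4, 2)) = Add(Mul(-1, 16), -10, 20, 8) = Add(-16, -10, 20, 8) = 2)
Add(Add(20988, Function('x')(-98)), Function('V')(-124)) = Add(Add(20988, 2), -124) = Add(20990, -124) = 20866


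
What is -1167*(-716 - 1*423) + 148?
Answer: 1329361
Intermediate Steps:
-1167*(-716 - 1*423) + 148 = -1167*(-716 - 423) + 148 = -1167*(-1139) + 148 = 1329213 + 148 = 1329361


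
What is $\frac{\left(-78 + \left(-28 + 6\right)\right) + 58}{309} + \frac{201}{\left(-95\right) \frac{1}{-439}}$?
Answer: $\frac{9087287}{9785} \approx 928.7$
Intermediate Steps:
$\frac{\left(-78 + \left(-28 + 6\right)\right) + 58}{309} + \frac{201}{\left(-95\right) \frac{1}{-439}} = \left(\left(-78 - 22\right) + 58\right) \frac{1}{309} + \frac{201}{\left(-95\right) \left(- \frac{1}{439}\right)} = \left(-100 + 58\right) \frac{1}{309} + \frac{201}{\frac{95}{439}} = \left(-42\right) \frac{1}{309} + 201 \cdot \frac{439}{95} = - \frac{14}{103} + \frac{88239}{95} = \frac{9087287}{9785}$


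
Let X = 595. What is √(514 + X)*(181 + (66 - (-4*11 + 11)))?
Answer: 280*√1109 ≈ 9324.5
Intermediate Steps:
√(514 + X)*(181 + (66 - (-4*11 + 11))) = √(514 + 595)*(181 + (66 - (-4*11 + 11))) = √1109*(181 + (66 - (-44 + 11))) = √1109*(181 + (66 - 1*(-33))) = √1109*(181 + (66 + 33)) = √1109*(181 + 99) = √1109*280 = 280*√1109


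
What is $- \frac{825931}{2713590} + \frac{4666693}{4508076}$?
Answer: $\frac{1490021956519}{2038844992140} \approx 0.73082$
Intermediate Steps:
$- \frac{825931}{2713590} + \frac{4666693}{4508076} = \frac{1490021956519}{2038844992140}$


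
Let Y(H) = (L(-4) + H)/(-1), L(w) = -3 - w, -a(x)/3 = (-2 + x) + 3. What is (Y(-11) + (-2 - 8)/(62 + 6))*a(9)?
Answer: -5025/17 ≈ -295.59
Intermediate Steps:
a(x) = -3 - 3*x (a(x) = -3*((-2 + x) + 3) = -3*(1 + x) = -3 - 3*x)
Y(H) = -1 - H (Y(H) = ((-3 - 1*(-4)) + H)/(-1) = ((-3 + 4) + H)*(-1) = (1 + H)*(-1) = -1 - H)
(Y(-11) + (-2 - 8)/(62 + 6))*a(9) = ((-1 - 1*(-11)) + (-2 - 8)/(62 + 6))*(-3 - 3*9) = ((-1 + 11) - 10/68)*(-3 - 27) = (10 - 10*1/68)*(-30) = (10 - 5/34)*(-30) = (335/34)*(-30) = -5025/17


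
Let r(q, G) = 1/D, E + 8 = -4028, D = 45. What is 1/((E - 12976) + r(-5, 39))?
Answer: -45/765539 ≈ -5.8782e-5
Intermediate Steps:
E = -4036 (E = -8 - 4028 = -4036)
r(q, G) = 1/45
1/((E - 12976) + r(-5, 39)) = 1/((-4036 - 12976) + 1/45) = 1/(-17012 + 1/45) = 1/(-765539/45) = -45/765539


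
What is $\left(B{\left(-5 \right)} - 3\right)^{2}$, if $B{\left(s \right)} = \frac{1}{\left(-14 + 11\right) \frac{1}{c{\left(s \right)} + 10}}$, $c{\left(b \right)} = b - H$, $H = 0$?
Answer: $\frac{196}{9} \approx 21.778$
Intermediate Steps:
$c{\left(b \right)} = b$ ($c{\left(b \right)} = b - 0 = b + 0 = b$)
$B{\left(s \right)} = - \frac{10}{3} - \frac{s}{3}$ ($B{\left(s \right)} = \frac{1}{\left(-14 + 11\right) \frac{1}{s + 10}} = \frac{1}{\left(-3\right) \frac{1}{10 + s}} = - \frac{10}{3} - \frac{s}{3}$)
$\left(B{\left(-5 \right)} - 3\right)^{2} = \left(\left(- \frac{10}{3} - - \frac{5}{3}\right) - 3\right)^{2} = \left(\left(- \frac{10}{3} + \frac{5}{3}\right) - 3\right)^{2} = \left(- \frac{5}{3} - 3\right)^{2} = \left(- \frac{14}{3}\right)^{2} = \frac{196}{9}$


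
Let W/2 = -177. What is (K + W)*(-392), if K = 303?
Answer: 19992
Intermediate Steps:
W = -354 (W = 2*(-177) = -354)
(K + W)*(-392) = (303 - 354)*(-392) = -51*(-392) = 19992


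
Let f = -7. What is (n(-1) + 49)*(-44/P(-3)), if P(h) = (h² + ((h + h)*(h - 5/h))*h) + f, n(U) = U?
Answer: 96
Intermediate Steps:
P(h) = -7 + h² + 2*h²*(h - 5/h) (P(h) = (h² + ((h + h)*(h - 5/h))*h) - 7 = (h² + ((2*h)*(h - 5/h))*h) - 7 = (h² + (2*h*(h - 5/h))*h) - 7 = (h² + 2*h²*(h - 5/h)) - 7 = -7 + h² + 2*h²*(h - 5/h))
(n(-1) + 49)*(-44/P(-3)) = (-1 + 49)*(-44/(-7 + (-3)² - 10*(-3) + 2*(-3)³)) = 48*(-44/(-7 + 9 + 30 + 2*(-27))) = 48*(-44/(-7 + 9 + 30 - 54)) = 48*(-44/(-22)) = 48*(-44*(-1/22)) = 48*2 = 96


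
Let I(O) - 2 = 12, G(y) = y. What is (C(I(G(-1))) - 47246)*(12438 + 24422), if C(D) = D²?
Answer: -1734263000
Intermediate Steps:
I(O) = 14 (I(O) = 2 + 12 = 14)
(C(I(G(-1))) - 47246)*(12438 + 24422) = (14² - 47246)*(12438 + 24422) = (196 - 47246)*36860 = -47050*36860 = -1734263000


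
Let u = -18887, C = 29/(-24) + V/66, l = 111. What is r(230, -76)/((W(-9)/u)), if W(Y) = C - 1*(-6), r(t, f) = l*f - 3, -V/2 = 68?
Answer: 42078271752/721 ≈ 5.8361e+7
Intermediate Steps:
V = -136 (V = -2*68 = -136)
C = -863/264 (C = 29/(-24) - 136/66 = 29*(-1/24) - 136*1/66 = -29/24 - 68/33 = -863/264 ≈ -3.2689)
r(t, f) = -3 + 111*f (r(t, f) = 111*f - 3 = -3 + 111*f)
W(Y) = 721/264 (W(Y) = -863/264 - 1*(-6) = -863/264 + 6 = 721/264)
r(230, -76)/((W(-9)/u)) = (-3 + 111*(-76))/(((721/264)/(-18887))) = (-3 - 8436)/(((721/264)*(-1/18887))) = -8439/(-721/4986168) = -8439*(-4986168/721) = 42078271752/721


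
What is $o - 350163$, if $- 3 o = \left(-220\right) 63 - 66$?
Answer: $-345521$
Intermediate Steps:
$o = 4642$ ($o = - \frac{\left(-220\right) 63 - 66}{3} = - \frac{-13860 - 66}{3} = \left(- \frac{1}{3}\right) \left(-13926\right) = 4642$)
$o - 350163 = 4642 - 350163 = -345521$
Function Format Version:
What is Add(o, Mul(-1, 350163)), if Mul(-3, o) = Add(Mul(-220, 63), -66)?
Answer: -345521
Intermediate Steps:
o = 4642 (o = Mul(Rational(-1, 3), Add(Mul(-220, 63), -66)) = Mul(Rational(-1, 3), Add(-13860, -66)) = Mul(Rational(-1, 3), -13926) = 4642)
Add(o, Mul(-1, 350163)) = Add(4642, Mul(-1, 350163)) = Add(4642, -350163) = -345521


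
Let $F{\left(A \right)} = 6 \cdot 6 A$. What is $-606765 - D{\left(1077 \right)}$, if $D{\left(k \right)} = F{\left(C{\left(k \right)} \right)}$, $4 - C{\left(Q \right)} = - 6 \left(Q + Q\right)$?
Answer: $-1072173$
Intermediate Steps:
$C{\left(Q \right)} = 4 + 12 Q$ ($C{\left(Q \right)} = 4 - - 6 \left(Q + Q\right) = 4 - - 6 \cdot 2 Q = 4 - - 12 Q = 4 + 12 Q$)
$F{\left(A \right)} = 36 A$
$D{\left(k \right)} = 144 + 432 k$ ($D{\left(k \right)} = 36 \left(4 + 12 k\right) = 144 + 432 k$)
$-606765 - D{\left(1077 \right)} = -606765 - \left(144 + 432 \cdot 1077\right) = -606765 - \left(144 + 465264\right) = -606765 - 465408 = -1072173$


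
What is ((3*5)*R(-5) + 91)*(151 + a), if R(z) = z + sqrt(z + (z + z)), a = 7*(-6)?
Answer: 1744 + 1635*I*sqrt(15) ≈ 1744.0 + 6332.3*I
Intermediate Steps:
a = -42
R(z) = z + sqrt(3)*sqrt(z) (R(z) = z + sqrt(z + 2*z) = z + sqrt(3*z) = z + sqrt(3)*sqrt(z))
((3*5)*R(-5) + 91)*(151 + a) = ((3*5)*(-5 + sqrt(3)*sqrt(-5)) + 91)*(151 - 42) = (15*(-5 + sqrt(3)*(I*sqrt(5))) + 91)*109 = (15*(-5 + I*sqrt(15)) + 91)*109 = ((-75 + 15*I*sqrt(15)) + 91)*109 = (16 + 15*I*sqrt(15))*109 = 1744 + 1635*I*sqrt(15)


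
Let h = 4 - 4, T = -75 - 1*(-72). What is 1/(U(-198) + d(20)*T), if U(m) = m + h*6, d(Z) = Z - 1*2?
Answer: -1/252 ≈ -0.0039683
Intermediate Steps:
T = -3 (T = -75 + 72 = -3)
h = 0
d(Z) = -2 + Z (d(Z) = Z - 2 = -2 + Z)
U(m) = m (U(m) = m + 0*6 = m + 0 = m)
1/(U(-198) + d(20)*T) = 1/(-198 + (-2 + 20)*(-3)) = 1/(-198 + 18*(-3)) = 1/(-198 - 54) = 1/(-252) = -1/252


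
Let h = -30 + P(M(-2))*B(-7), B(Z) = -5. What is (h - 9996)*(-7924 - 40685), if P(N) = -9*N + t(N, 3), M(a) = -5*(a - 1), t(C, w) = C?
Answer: 458188434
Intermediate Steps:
M(a) = 5 - 5*a (M(a) = -5*(-1 + a) = 5 - 5*a)
P(N) = -8*N (P(N) = -9*N + N = -8*N)
h = 570 (h = -30 - 8*(5 - 5*(-2))*(-5) = -30 - 8*(5 + 10)*(-5) = -30 - 8*15*(-5) = -30 - 120*(-5) = -30 + 600 = 570)
(h - 9996)*(-7924 - 40685) = (570 - 9996)*(-7924 - 40685) = -9426*(-48609) = 458188434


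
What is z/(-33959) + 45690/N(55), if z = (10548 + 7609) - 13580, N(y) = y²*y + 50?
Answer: 52657299/376775105 ≈ 0.13976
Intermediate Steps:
N(y) = 50 + y³ (N(y) = y³ + 50 = 50 + y³)
z = 4577 (z = 18157 - 13580 = 4577)
z/(-33959) + 45690/N(55) = 4577/(-33959) + 45690/(50 + 55³) = 4577*(-1/33959) + 45690/(50 + 166375) = -4577/33959 + 45690/166425 = -4577/33959 + 45690*(1/166425) = -4577/33959 + 3046/11095 = 52657299/376775105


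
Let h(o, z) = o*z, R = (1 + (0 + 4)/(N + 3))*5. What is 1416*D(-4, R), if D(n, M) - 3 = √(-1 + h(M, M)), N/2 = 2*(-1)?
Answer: 4248 + 5664*√14 ≈ 25441.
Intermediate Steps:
N = -4 (N = 2*(2*(-1)) = 2*(-2) = -4)
R = -15 (R = (1 + (0 + 4)/(-4 + 3))*5 = (1 + 4/(-1))*5 = (1 + 4*(-1))*5 = (1 - 4)*5 = -3*5 = -15)
D(n, M) = 3 + √(-1 + M²) (D(n, M) = 3 + √(-1 + M*M) = 3 + √(-1 + M²))
1416*D(-4, R) = 1416*(3 + √(-1 + (-15)²)) = 1416*(3 + √(-1 + 225)) = 1416*(3 + √224) = 1416*(3 + 4*√14) = 4248 + 5664*√14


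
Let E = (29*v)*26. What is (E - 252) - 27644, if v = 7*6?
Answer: 3772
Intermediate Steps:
v = 42
E = 31668 (E = (29*42)*26 = 1218*26 = 31668)
(E - 252) - 27644 = (31668 - 252) - 27644 = 31416 - 27644 = 3772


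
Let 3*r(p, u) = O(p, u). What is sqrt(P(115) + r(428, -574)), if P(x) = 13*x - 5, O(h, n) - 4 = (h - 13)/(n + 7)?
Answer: sqrt(53263203)/189 ≈ 38.615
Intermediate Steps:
O(h, n) = 4 + (-13 + h)/(7 + n) (O(h, n) = 4 + (h - 13)/(n + 7) = 4 + (-13 + h)/(7 + n))
r(p, u) = (15 + p + 4*u)/(3*(7 + u)) (r(p, u) = ((15 + p + 4*u)/(7 + u))/3 = (15 + p + 4*u)/(3*(7 + u)))
P(x) = -5 + 13*x
sqrt(P(115) + r(428, -574)) = sqrt((-5 + 13*115) + (15 + 428 + 4*(-574))/(3*(7 - 574))) = sqrt((-5 + 1495) + (1/3)*(15 + 428 - 2296)/(-567)) = sqrt(1490 + (1/3)*(-1/567)*(-1853)) = sqrt(1490 + 1853/1701) = sqrt(2536343/1701) = sqrt(53263203)/189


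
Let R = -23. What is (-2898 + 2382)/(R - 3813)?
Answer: 129/959 ≈ 0.13452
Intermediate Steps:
(-2898 + 2382)/(R - 3813) = (-2898 + 2382)/(-23 - 3813) = -516/(-3836) = -516*(-1/3836) = 129/959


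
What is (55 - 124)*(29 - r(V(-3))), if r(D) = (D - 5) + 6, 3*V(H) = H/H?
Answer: -1909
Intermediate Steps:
V(H) = ⅓ (V(H) = (H/H)/3 = (⅓)*1 = ⅓)
r(D) = 1 + D (r(D) = (-5 + D) + 6 = 1 + D)
(55 - 124)*(29 - r(V(-3))) = (55 - 124)*(29 - (1 + ⅓)) = -69*(29 - 1*4/3) = -69*(29 - 4/3) = -69*83/3 = -1909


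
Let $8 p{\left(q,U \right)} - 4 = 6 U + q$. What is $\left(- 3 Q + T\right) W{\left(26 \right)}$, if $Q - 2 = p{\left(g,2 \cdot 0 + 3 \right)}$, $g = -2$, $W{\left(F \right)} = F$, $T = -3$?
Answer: $-429$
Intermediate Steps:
$p{\left(q,U \right)} = \frac{1}{2} + \frac{q}{8} + \frac{3 U}{4}$ ($p{\left(q,U \right)} = \frac{1}{2} + \frac{6 U + q}{8} = \frac{1}{2} + \frac{q + 6 U}{8} = \frac{1}{2} + \left(\frac{q}{8} + \frac{3 U}{4}\right) = \frac{1}{2} + \frac{q}{8} + \frac{3 U}{4}$)
$Q = \frac{9}{2}$ ($Q = 2 + \left(\frac{1}{2} + \frac{1}{8} \left(-2\right) + \frac{3 \left(2 \cdot 0 + 3\right)}{4}\right) = 2 + \left(\frac{1}{2} - \frac{1}{4} + \frac{3 \left(0 + 3\right)}{4}\right) = 2 + \left(\frac{1}{2} - \frac{1}{4} + \frac{3}{4} \cdot 3\right) = 2 + \left(\frac{1}{2} - \frac{1}{4} + \frac{9}{4}\right) = 2 + \frac{5}{2} = \frac{9}{2} \approx 4.5$)
$\left(- 3 Q + T\right) W{\left(26 \right)} = \left(\left(-3\right) \frac{9}{2} - 3\right) 26 = \left(- \frac{27}{2} - 3\right) 26 = \left(- \frac{33}{2}\right) 26 = -429$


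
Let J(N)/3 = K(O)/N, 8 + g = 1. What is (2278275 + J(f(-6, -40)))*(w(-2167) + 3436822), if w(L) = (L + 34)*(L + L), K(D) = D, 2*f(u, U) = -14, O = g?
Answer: 28891399217832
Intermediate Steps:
g = -7 (g = -8 + 1 = -7)
O = -7
f(u, U) = -7 (f(u, U) = (½)*(-14) = -7)
J(N) = -21/N (J(N) = 3*(-7/N) = -21/N)
w(L) = 2*L*(34 + L) (w(L) = (34 + L)*(2*L) = 2*L*(34 + L))
(2278275 + J(f(-6, -40)))*(w(-2167) + 3436822) = (2278275 - 21/(-7))*(2*(-2167)*(34 - 2167) + 3436822) = (2278275 - 21*(-⅐))*(2*(-2167)*(-2133) + 3436822) = (2278275 + 3)*(9244422 + 3436822) = 2278278*12681244 = 28891399217832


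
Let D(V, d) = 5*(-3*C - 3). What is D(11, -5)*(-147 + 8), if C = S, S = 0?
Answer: 2085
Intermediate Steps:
C = 0
D(V, d) = -15 (D(V, d) = 5*(-3*0 - 3) = 5*(0 - 3) = 5*(-3) = -15)
D(11, -5)*(-147 + 8) = -15*(-147 + 8) = -15*(-139) = 2085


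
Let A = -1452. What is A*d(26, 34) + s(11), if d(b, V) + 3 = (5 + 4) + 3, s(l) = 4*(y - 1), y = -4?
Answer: -13088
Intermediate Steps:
s(l) = -20 (s(l) = 4*(-4 - 1) = 4*(-5) = -20)
d(b, V) = 9 (d(b, V) = -3 + ((5 + 4) + 3) = -3 + (9 + 3) = -3 + 12 = 9)
A*d(26, 34) + s(11) = -1452*9 - 20 = -13068 - 20 = -13088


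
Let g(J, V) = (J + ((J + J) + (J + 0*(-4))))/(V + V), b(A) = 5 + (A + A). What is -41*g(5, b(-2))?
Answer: -410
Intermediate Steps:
b(A) = 5 + 2*A
g(J, V) = 2*J/V (g(J, V) = (J + (2*J + (J + 0)))/((2*V)) = (J + (2*J + J))*(1/(2*V)) = (J + 3*J)*(1/(2*V)) = (4*J)*(1/(2*V)) = 2*J/V)
-41*g(5, b(-2)) = -82*5/(5 + 2*(-2)) = -82*5/(5 - 4) = -82*5/1 = -82*5 = -41*10 = -410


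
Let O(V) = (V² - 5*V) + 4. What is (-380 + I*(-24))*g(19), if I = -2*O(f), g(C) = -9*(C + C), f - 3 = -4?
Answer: -34200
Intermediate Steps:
f = -1 (f = 3 - 4 = -1)
O(V) = 4 + V² - 5*V
g(C) = -18*C
I = -20 (I = -2*(4 + (-1)² - 5*(-1)) = -2*(4 + 1 + 5) = -2*10 = -20)
(-380 + I*(-24))*g(19) = (-380 - 20*(-24))*(-18*19) = (-380 + 480)*(-342) = 100*(-342) = -34200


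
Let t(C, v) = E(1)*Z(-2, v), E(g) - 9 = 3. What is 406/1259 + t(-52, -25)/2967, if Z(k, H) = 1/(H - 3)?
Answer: 2809479/8716057 ≈ 0.32233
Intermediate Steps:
Z(k, H) = 1/(-3 + H)
E(g) = 12 (E(g) = 9 + 3 = 12)
t(C, v) = 12/(-3 + v)
406/1259 + t(-52, -25)/2967 = 406/1259 + (12/(-3 - 25))/2967 = 406*(1/1259) + (12/(-28))*(1/2967) = 406/1259 + (12*(-1/28))*(1/2967) = 406/1259 - 3/7*1/2967 = 406/1259 - 1/6923 = 2809479/8716057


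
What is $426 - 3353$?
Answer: $-2927$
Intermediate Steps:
$426 - 3353 = -2927$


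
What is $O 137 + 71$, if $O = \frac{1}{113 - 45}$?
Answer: $\frac{4965}{68} \approx 73.015$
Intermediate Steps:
$O = \frac{1}{68} \approx 0.014706$
$O 137 + 71 = \frac{1}{68} \cdot 137 + 71 = \frac{137}{68} + 71 = \frac{4965}{68}$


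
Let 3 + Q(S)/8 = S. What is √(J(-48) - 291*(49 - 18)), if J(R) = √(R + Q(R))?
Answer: √(-9021 + 2*I*√114) ≈ 0.112 + 94.979*I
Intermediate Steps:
Q(S) = -24 + 8*S
J(R) = √(-24 + 9*R) (J(R) = √(R + (-24 + 8*R)) = √(-24 + 9*R))
√(J(-48) - 291*(49 - 18)) = √(√(-24 + 9*(-48)) - 291*(49 - 18)) = √(√(-24 - 432) - 291*31) = √(√(-456) - 9021) = √(2*I*√114 - 9021) = √(-9021 + 2*I*√114)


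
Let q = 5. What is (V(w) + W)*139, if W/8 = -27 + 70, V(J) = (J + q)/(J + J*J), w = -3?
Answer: 143587/3 ≈ 47862.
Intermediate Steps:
V(J) = (5 + J)/(J + J²) (V(J) = (J + 5)/(J + J*J) = (5 + J)/(J + J²))
W = 344 (W = 8*(-27 + 70) = 8*43 = 344)
(V(w) + W)*139 = ((5 - 3)/((-3)*(1 - 3)) + 344)*139 = (-⅓*2/(-2) + 344)*139 = (-⅓*(-½)*2 + 344)*139 = (⅓ + 344)*139 = (1033/3)*139 = 143587/3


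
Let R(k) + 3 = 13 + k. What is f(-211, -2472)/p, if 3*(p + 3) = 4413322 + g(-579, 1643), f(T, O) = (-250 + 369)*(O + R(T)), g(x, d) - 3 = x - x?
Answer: -954261/4413316 ≈ -0.21622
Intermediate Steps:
R(k) = 10 + k (R(k) = -3 + (13 + k) = 10 + k)
g(x, d) = 3 (g(x, d) = 3 + (x - x) = 3 + 0 = 3)
f(T, O) = 1190 + 119*O + 119*T (f(T, O) = (-250 + 369)*(O + (10 + T)) = 119*(10 + O + T) = 1190 + 119*O + 119*T)
p = 4413316/3 (p = -3 + (4413322 + 3)/3 = -3 + (⅓)*4413325 = -3 + 4413325/3 = 4413316/3 ≈ 1.4711e+6)
f(-211, -2472)/p = (1190 + 119*(-2472) + 119*(-211))/(4413316/3) = (1190 - 294168 - 25109)*(3/4413316) = -318087*3/4413316 = -954261/4413316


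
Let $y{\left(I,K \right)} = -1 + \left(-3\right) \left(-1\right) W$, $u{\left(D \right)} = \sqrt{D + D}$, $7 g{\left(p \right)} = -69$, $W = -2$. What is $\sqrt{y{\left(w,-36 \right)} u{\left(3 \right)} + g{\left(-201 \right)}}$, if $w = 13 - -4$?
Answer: $\frac{\sqrt{-483 - 343 \sqrt{6}}}{7} \approx 5.1965 i$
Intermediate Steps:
$g{\left(p \right)} = - \frac{69}{7}$ ($g{\left(p \right)} = \frac{1}{7} \left(-69\right) = - \frac{69}{7}$)
$u{\left(D \right)} = \sqrt{2} \sqrt{D}$ ($u{\left(D \right)} = \sqrt{2 D} = \sqrt{2} \sqrt{D}$)
$w = 17$ ($w = 13 + 4 = 17$)
$y{\left(I,K \right)} = -7$ ($y{\left(I,K \right)} = -1 + \left(-3\right) \left(-1\right) \left(-2\right) = -1 + 3 \left(-2\right) = -1 - 6 = -7$)
$\sqrt{y{\left(w,-36 \right)} u{\left(3 \right)} + g{\left(-201 \right)}} = \sqrt{- 7 \sqrt{2} \sqrt{3} - \frac{69}{7}} = \sqrt{- 7 \sqrt{6} - \frac{69}{7}} = \sqrt{- \frac{69}{7} - 7 \sqrt{6}}$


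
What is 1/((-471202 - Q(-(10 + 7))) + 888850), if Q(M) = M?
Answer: 1/417665 ≈ 2.3943e-6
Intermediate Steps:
1/((-471202 - Q(-(10 + 7))) + 888850) = 1/((-471202 - (-1)*(10 + 7)) + 888850) = 1/((-471202 - (-1)*17) + 888850) = 1/((-471202 - 1*(-17)) + 888850) = 1/((-471202 + 17) + 888850) = 1/(-471185 + 888850) = 1/417665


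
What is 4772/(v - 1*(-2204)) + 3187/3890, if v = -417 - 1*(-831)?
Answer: 13453323/5092010 ≈ 2.6420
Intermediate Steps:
v = 414 (v = -417 + 831 = 414)
4772/(v - 1*(-2204)) + 3187/3890 = 4772/(414 - 1*(-2204)) + 3187/3890 = 4772/(414 + 2204) + 3187*(1/3890) = 4772/2618 + 3187/3890 = 4772*(1/2618) + 3187/3890 = 2386/1309 + 3187/3890 = 13453323/5092010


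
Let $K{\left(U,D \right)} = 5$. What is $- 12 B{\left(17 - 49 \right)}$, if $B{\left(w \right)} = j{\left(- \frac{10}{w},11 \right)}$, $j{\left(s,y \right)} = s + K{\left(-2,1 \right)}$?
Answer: $- \frac{255}{4} \approx -63.75$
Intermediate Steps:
$j{\left(s,y \right)} = 5 + s$ ($j{\left(s,y \right)} = s + 5 = 5 + s$)
$B{\left(w \right)} = 5 - \frac{10}{w}$
$- 12 B{\left(17 - 49 \right)} = - 12 \left(5 - \frac{10}{17 - 49}\right) = - 12 \left(5 - \frac{10}{-32}\right) = - 12 \left(5 - - \frac{5}{16}\right) = - 12 \left(5 + \frac{5}{16}\right) = \left(-12\right) \frac{85}{16} = - \frac{255}{4}$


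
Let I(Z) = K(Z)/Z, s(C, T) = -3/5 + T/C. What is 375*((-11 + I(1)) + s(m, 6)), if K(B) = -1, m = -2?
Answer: -5850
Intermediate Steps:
s(C, T) = -3/5 + T/C (s(C, T) = -3*1/5 + T/C = -3/5 + T/C)
I(Z) = -1/Z
375*((-11 + I(1)) + s(m, 6)) = 375*((-11 - 1/1) + (-3/5 + 6/(-2))) = 375*((-11 - 1*1) + (-3/5 + 6*(-1/2))) = 375*((-11 - 1) + (-3/5 - 3)) = 375*(-12 - 18/5) = 375*(-78/5) = -5850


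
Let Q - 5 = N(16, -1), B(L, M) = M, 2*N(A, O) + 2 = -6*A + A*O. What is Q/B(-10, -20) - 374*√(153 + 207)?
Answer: 13/5 - 2244*√10 ≈ -7093.6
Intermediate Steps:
N(A, O) = -1 - 3*A + A*O/2 (N(A, O) = -1 + (-6*A + A*O)/2 = -1 + (-3*A + A*O/2) = -1 - 3*A + A*O/2)
Q = -52 (Q = 5 + (-1 - 3*16 + (½)*16*(-1)) = 5 + (-1 - 48 - 8) = 5 - 57 = -52)
Q/B(-10, -20) - 374*√(153 + 207) = -52/(-20) - 374*√(153 + 207) = -52*(-1/20) - 2244*√10 = 13/5 - 2244*√10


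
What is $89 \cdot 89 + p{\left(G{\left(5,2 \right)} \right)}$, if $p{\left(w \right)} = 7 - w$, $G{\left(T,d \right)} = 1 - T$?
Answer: $7932$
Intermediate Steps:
$89 \cdot 89 + p{\left(G{\left(5,2 \right)} \right)} = 89 \cdot 89 + \left(7 - \left(1 - 5\right)\right) = 7921 + \left(7 - \left(1 - 5\right)\right) = 7921 + \left(7 - -4\right) = 7921 + \left(7 + 4\right) = 7921 + 11 = 7932$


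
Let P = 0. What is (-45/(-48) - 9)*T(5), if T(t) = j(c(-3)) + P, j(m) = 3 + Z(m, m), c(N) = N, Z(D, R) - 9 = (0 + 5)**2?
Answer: -4773/16 ≈ -298.31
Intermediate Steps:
Z(D, R) = 34 (Z(D, R) = 9 + (0 + 5)**2 = 9 + 5**2 = 9 + 25 = 34)
j(m) = 37 (j(m) = 3 + 34 = 37)
T(t) = 37 (T(t) = 37 + 0 = 37)
(-45/(-48) - 9)*T(5) = (-45/(-48) - 9)*37 = (-45*(-1/48) - 9)*37 = (15/16 - 9)*37 = -129/16*37 = -4773/16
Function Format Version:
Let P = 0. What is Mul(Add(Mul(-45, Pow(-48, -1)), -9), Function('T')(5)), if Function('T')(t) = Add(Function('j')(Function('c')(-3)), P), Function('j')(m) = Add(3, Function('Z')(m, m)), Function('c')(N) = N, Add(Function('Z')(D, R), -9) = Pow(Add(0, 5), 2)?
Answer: Rational(-4773, 16) ≈ -298.31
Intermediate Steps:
Function('Z')(D, R) = 34 (Function('Z')(D, R) = Add(9, Pow(Add(0, 5), 2)) = Add(9, Pow(5, 2)) = Add(9, 25) = 34)
Function('j')(m) = 37 (Function('j')(m) = Add(3, 34) = 37)
Function('T')(t) = 37 (Function('T')(t) = Add(37, 0) = 37)
Mul(Add(Mul(-45, Pow(-48, -1)), -9), Function('T')(5)) = Mul(Add(Mul(-45, Pow(-48, -1)), -9), 37) = Mul(Add(Mul(-45, Rational(-1, 48)), -9), 37) = Mul(Add(Rational(15, 16), -9), 37) = Mul(Rational(-129, 16), 37) = Rational(-4773, 16)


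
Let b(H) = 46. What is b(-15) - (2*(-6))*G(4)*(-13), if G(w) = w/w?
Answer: -110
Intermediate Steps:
G(w) = 1
b(-15) - (2*(-6))*G(4)*(-13) = 46 - (2*(-6))*1*(-13) = 46 - (-12*1)*(-13) = 46 - (-12)*(-13) = 46 - 1*156 = 46 - 156 = -110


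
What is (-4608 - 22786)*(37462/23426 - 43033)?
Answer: 13807310104412/11713 ≈ 1.1788e+9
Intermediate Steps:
(-4608 - 22786)*(37462/23426 - 43033) = -27394*(37462*(1/23426) - 43033) = -27394*(18731/11713 - 43033) = -27394*(-504026798/11713) = 13807310104412/11713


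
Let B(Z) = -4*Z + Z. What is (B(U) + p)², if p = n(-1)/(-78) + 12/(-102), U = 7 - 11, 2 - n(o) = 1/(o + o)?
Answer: 987656329/7033104 ≈ 140.43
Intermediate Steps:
n(o) = 2 - 1/(2*o) (n(o) = 2 - 1/(o + o) = 2 - 1/(2*o))
U = -4
B(Z) = -3*Z
p = -397/2652 (p = (2 - ½/(-1))/(-78) + 12/(-102) = (2 - ½*(-1))*(-1/78) + 12*(-1/102) = (2 + ½)*(-1/78) - 2/17 = (5/2)*(-1/78) - 2/17 = -5/156 - 2/17 = -397/2652 ≈ -0.14970)
(B(U) + p)² = (-3*(-4) - 397/2652)² = (12 - 397/2652)² = (31427/2652)² = 987656329/7033104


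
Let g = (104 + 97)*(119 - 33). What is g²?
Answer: 298805796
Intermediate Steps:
g = 17286 (g = 201*86 = 17286)
g² = 17286² = 298805796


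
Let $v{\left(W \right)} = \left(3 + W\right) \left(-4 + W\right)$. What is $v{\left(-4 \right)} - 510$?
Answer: $-502$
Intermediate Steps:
$v{\left(W \right)} = \left(-4 + W\right) \left(3 + W\right)$
$v{\left(-4 \right)} - 510 = \left(-12 + \left(-4\right)^{2} - -4\right) - 510 = \left(-12 + 16 + 4\right) - 510 = 8 - 510 = -502$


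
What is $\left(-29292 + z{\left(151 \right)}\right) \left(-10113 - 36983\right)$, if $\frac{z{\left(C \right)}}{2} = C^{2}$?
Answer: $-768135760$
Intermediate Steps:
$z{\left(C \right)} = 2 C^{2}$
$\left(-29292 + z{\left(151 \right)}\right) \left(-10113 - 36983\right) = \left(-29292 + 2 \cdot 151^{2}\right) \left(-10113 - 36983\right) = \left(-29292 + 2 \cdot 22801\right) \left(-47096\right) = \left(-29292 + 45602\right) \left(-47096\right) = 16310 \left(-47096\right) = -768135760$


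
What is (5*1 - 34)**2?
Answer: 841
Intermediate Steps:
(5*1 - 34)**2 = (5 - 34)**2 = (-29)**2 = 841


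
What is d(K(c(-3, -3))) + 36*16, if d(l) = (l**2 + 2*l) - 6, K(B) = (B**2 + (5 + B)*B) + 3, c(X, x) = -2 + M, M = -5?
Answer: 5058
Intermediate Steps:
c(X, x) = -7 (c(X, x) = -2 - 5 = -7)
K(B) = 3 + B**2 + B*(5 + B) (K(B) = (B**2 + B*(5 + B)) + 3 = 3 + B**2 + B*(5 + B))
d(l) = -6 + l**2 + 2*l
d(K(c(-3, -3))) + 36*16 = (-6 + (3 + 2*(-7)**2 + 5*(-7))**2 + 2*(3 + 2*(-7)**2 + 5*(-7))) + 36*16 = (-6 + (3 + 2*49 - 35)**2 + 2*(3 + 2*49 - 35)) + 576 = (-6 + (3 + 98 - 35)**2 + 2*(3 + 98 - 35)) + 576 = (-6 + 66**2 + 2*66) + 576 = (-6 + 4356 + 132) + 576 = 4482 + 576 = 5058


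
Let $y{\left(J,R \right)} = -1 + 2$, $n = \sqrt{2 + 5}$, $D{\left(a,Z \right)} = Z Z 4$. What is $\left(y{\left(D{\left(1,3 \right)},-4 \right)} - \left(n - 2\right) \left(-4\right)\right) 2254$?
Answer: $-15778 + 9016 \sqrt{7} \approx 8076.1$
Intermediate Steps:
$D{\left(a,Z \right)} = 4 Z^{2}$ ($D{\left(a,Z \right)} = Z^{2} \cdot 4 = 4 Z^{2}$)
$n = \sqrt{7} \approx 2.6458$
$y{\left(J,R \right)} = 1$
$\left(y{\left(D{\left(1,3 \right)},-4 \right)} - \left(n - 2\right) \left(-4\right)\right) 2254 = \left(1 - \left(\sqrt{7} - 2\right) \left(-4\right)\right) 2254 = \left(1 - \left(-2 + \sqrt{7}\right) \left(-4\right)\right) 2254 = \left(1 - \left(8 - 4 \sqrt{7}\right)\right) 2254 = \left(-7 + 4 \sqrt{7}\right) 2254 = -15778 + 9016 \sqrt{7}$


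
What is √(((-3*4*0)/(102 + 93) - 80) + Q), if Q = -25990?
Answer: I*√26070 ≈ 161.46*I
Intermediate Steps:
√(((-3*4*0)/(102 + 93) - 80) + Q) = √(((-3*4*0)/(102 + 93) - 80) - 25990) = √((-12*0/195 - 80) - 25990) = √((0*(1/195) - 80) - 25990) = √((0 - 80) - 25990) = √(-80 - 25990) = √(-26070) = I*√26070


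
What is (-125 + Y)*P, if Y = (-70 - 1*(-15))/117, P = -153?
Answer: 249560/13 ≈ 19197.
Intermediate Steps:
Y = -55/117 (Y = (-70 + 15)*(1/117) = -55*1/117 = -55/117 ≈ -0.47009)
(-125 + Y)*P = (-125 - 55/117)*(-153) = -14680/117*(-153) = 249560/13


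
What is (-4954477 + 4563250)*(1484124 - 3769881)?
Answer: 894249853839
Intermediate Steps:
(-4954477 + 4563250)*(1484124 - 3769881) = -391227*(-2285757) = 894249853839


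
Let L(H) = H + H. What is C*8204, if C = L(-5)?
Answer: -82040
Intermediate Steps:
L(H) = 2*H
C = -10 (C = 2*(-5) = -10)
C*8204 = -10*8204 = -82040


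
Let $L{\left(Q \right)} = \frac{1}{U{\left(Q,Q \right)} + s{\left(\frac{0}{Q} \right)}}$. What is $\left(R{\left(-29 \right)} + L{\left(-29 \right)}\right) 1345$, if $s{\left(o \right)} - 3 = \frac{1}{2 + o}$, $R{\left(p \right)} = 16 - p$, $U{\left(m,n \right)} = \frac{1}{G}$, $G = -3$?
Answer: $\frac{1158045}{19} \approx 60950.0$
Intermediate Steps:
$U{\left(m,n \right)} = - \frac{1}{3}$ ($U{\left(m,n \right)} = \frac{1}{-3} = - \frac{1}{3}$)
$s{\left(o \right)} = 3 + \frac{1}{2 + o}$
$L{\left(Q \right)} = \frac{6}{19}$ ($L{\left(Q \right)} = \frac{1}{- \frac{1}{3} + \frac{7 + 3 \frac{0}{Q}}{2 + \frac{0}{Q}}} = \frac{1}{- \frac{1}{3} + \frac{7 + 3 \cdot 0}{2 + 0}} = \frac{1}{- \frac{1}{3} + \frac{7 + 0}{2}} = \frac{1}{- \frac{1}{3} + \frac{1}{2} \cdot 7} = \frac{1}{- \frac{1}{3} + \frac{7}{2}} = \frac{1}{\frac{19}{6}} = \frac{6}{19}$)
$\left(R{\left(-29 \right)} + L{\left(-29 \right)}\right) 1345 = \left(\left(16 - -29\right) + \frac{6}{19}\right) 1345 = \left(\left(16 + 29\right) + \frac{6}{19}\right) 1345 = \left(45 + \frac{6}{19}\right) 1345 = \frac{861}{19} \cdot 1345 = \frac{1158045}{19}$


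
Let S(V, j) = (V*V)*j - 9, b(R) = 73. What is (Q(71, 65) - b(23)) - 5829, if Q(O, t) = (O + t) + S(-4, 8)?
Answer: -5647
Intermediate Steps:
S(V, j) = -9 + j*V² (S(V, j) = V²*j - 9 = j*V² - 9 = -9 + j*V²)
Q(O, t) = 119 + O + t (Q(O, t) = (O + t) + (-9 + 8*(-4)²) = (O + t) + (-9 + 8*16) = (O + t) + (-9 + 128) = (O + t) + 119 = 119 + O + t)
(Q(71, 65) - b(23)) - 5829 = ((119 + 71 + 65) - 1*73) - 5829 = (255 - 73) - 5829 = 182 - 5829 = -5647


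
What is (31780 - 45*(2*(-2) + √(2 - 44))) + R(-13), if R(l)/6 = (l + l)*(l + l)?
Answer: 36016 - 45*I*√42 ≈ 36016.0 - 291.63*I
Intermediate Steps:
R(l) = 24*l² (R(l) = 6*((l + l)*(l + l)) = 6*((2*l)*(2*l)) = 6*(4*l²) = 24*l²)
(31780 - 45*(2*(-2) + √(2 - 44))) + R(-13) = (31780 - 45*(2*(-2) + √(2 - 44))) + 24*(-13)² = (31780 - 45*(-4 + √(-42))) + 24*169 = (31780 - 45*(-4 + I*√42)) + 4056 = (31780 + (180 - 45*I*√42)) + 4056 = (31960 - 45*I*√42) + 4056 = 36016 - 45*I*√42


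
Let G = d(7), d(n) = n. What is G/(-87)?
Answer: -7/87 ≈ -0.080460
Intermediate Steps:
G = 7
G/(-87) = 7/(-87) = 7*(-1/87) = -7/87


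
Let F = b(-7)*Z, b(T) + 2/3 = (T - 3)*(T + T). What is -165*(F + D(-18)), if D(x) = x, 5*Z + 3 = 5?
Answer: -6226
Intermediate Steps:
Z = ⅖ (Z = -⅗ + (⅕)*5 = -⅗ + 1 = ⅖ ≈ 0.40000)
b(T) = -⅔ + 2*T*(-3 + T) (b(T) = -⅔ + (T - 3)*(T + T) = -⅔ + (-3 + T)*(2*T) = -⅔ + 2*T*(-3 + T))
F = 836/15 (F = (-⅔ - 6*(-7) + 2*(-7)²)*(⅖) = (-⅔ + 42 + 2*49)*(⅖) = (-⅔ + 42 + 98)*(⅖) = (418/3)*(⅖) = 836/15 ≈ 55.733)
-165*(F + D(-18)) = -165*(836/15 - 18) = -165*566/15 = -6226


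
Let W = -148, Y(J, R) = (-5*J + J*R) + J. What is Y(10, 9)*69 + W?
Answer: 3302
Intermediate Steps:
Y(J, R) = -4*J + J*R
Y(10, 9)*69 + W = (10*(-4 + 9))*69 - 148 = (10*5)*69 - 148 = 50*69 - 148 = 3450 - 148 = 3302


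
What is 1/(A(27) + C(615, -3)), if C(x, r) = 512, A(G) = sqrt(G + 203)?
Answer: 256/130957 - sqrt(230)/261914 ≈ 0.0018969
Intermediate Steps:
A(G) = sqrt(203 + G)
1/(A(27) + C(615, -3)) = 1/(sqrt(203 + 27) + 512) = 1/(sqrt(230) + 512) = 1/(512 + sqrt(230))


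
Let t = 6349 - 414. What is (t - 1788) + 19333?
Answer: 23480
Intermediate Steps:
t = 5935
(t - 1788) + 19333 = (5935 - 1788) + 19333 = 4147 + 19333 = 23480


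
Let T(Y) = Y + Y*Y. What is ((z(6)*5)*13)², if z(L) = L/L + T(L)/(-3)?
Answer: 714025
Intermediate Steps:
T(Y) = Y + Y²
z(L) = 1 - L*(1 + L)/3 (z(L) = L/L + (L*(1 + L))/(-3) = 1 + (L*(1 + L))*(-⅓) = 1 - L*(1 + L)/3)
((z(6)*5)*13)² = (((1 - ⅓*6*(1 + 6))*5)*13)² = (((1 - ⅓*6*7)*5)*13)² = (((1 - 14)*5)*13)² = (-13*5*13)² = (-65*13)² = (-845)² = 714025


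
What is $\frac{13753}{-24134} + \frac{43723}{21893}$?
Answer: $\frac{754116453}{528365662} \approx 1.4273$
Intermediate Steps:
$\frac{13753}{-24134} + \frac{43723}{21893} = 13753 \left(- \frac{1}{24134}\right) + 43723 \cdot \frac{1}{21893} = - \frac{13753}{24134} + \frac{43723}{21893} = \frac{754116453}{528365662}$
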